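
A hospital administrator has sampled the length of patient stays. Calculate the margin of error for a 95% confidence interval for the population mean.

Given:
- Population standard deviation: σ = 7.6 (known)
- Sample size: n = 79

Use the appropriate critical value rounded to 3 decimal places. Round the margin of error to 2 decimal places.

The population standard deviation σ is known, so use the z-interval margin of error formula.

For 95% confidence, z* = 1.96 (from standard normal table)

Margin of error formula for z-interval: E = z* × σ/√n

E = 1.96 × 7.6/√79
  = 1.96 × 0.855067
  = 1.6759

Rounded to 2 decimal places:

1.68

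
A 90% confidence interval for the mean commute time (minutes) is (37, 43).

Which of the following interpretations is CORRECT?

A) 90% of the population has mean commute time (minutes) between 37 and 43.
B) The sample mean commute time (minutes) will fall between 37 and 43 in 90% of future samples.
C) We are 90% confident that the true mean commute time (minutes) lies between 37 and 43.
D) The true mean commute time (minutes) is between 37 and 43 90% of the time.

A confidence interval represents our confidence in the procedure, not a probability statement about the parameter.

Key concept: If we repeated this sampling process many times and computed a 90% CI each time, about 90% of those intervals would contain the true population parameter.

For this specific interval (37, 43):
- Midpoint (point estimate): 40
- Margin of error: 3

The correct interpretation is the one stating confidence that the true parameter lies in the interval — option C.

C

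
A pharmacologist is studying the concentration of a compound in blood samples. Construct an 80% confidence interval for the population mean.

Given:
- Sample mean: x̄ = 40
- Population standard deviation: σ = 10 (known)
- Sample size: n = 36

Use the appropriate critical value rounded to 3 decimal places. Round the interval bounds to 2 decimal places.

The population standard deviation σ is known, so use a z-interval (standard normal critical value).

For 80% confidence, z* = 1.282 (from standard normal table)

Standard error: SE = σ/√n = 10/√36 = 1.666667

Margin of error: E = z* × SE = 1.282 × 1.666667 = 2.1367

Z-interval: x̄ ± E = 40 ± 2.1367 = (37.8633, 42.1367)

Rounded to 2 decimal places:

(37.86, 42.14)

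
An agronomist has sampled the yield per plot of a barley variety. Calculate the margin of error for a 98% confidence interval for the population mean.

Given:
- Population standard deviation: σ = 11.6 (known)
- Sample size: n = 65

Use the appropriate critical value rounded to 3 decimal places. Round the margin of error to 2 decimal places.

The population standard deviation σ is known, so use the z-interval margin of error formula.

For 98% confidence, z* = 2.326 (from standard normal table)

Margin of error formula for z-interval: E = z* × σ/√n

E = 2.326 × 11.6/√65
  = 2.326 × 1.438803
  = 3.3467

Rounded to 2 decimal places:

3.35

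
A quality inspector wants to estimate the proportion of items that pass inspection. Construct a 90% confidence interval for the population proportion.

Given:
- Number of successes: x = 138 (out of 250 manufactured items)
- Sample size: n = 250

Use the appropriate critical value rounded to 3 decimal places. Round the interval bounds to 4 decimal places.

Sample proportion: p̂ = 138/250 = 0.552000

Check conditions for normal approximation:
  np̂ = 138 ≥ 10 ✓
  n(1-p̂) = 112 ≥ 10 ✓

The sample is large enough, so use a z-interval (normal approximation) for the proportion.

For 90% confidence, z* = 1.645 (from standard normal table)

Standard error: SE = √(p̂(1-p̂)/n) = √(0.552000×0.448000/250) = 0.03145130

Margin of error: E = z* × SE = 1.645 × 0.03145130 = 0.051737

Z-interval: p̂ ± E = 0.552000 ± 0.051737 = (0.500263, 0.603737)

Rounded to 4 decimal places:

(0.5003, 0.6037)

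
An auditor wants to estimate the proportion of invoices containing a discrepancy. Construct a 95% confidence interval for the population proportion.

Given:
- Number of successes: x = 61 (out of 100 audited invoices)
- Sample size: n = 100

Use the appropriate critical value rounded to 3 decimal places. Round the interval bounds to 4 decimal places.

Sample proportion: p̂ = 61/100 = 0.610000

Check conditions for normal approximation:
  np̂ = 61 ≥ 10 ✓
  n(1-p̂) = 39 ≥ 10 ✓

The sample is large enough, so use a z-interval (normal approximation) for the proportion.

For 95% confidence, z* = 1.96 (from standard normal table)

Standard error: SE = √(p̂(1-p̂)/n) = √(0.610000×0.390000/100) = 0.04877499

Margin of error: E = z* × SE = 1.96 × 0.04877499 = 0.095599

Z-interval: p̂ ± E = 0.610000 ± 0.095599 = (0.514401, 0.705599)

Rounded to 4 decimal places:

(0.5144, 0.7056)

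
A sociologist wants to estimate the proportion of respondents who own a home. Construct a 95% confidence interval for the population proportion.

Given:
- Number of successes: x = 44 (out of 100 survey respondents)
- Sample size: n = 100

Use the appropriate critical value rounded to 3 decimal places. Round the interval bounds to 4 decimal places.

Sample proportion: p̂ = 44/100 = 0.440000

Check conditions for normal approximation:
  np̂ = 44 ≥ 10 ✓
  n(1-p̂) = 56 ≥ 10 ✓

The sample is large enough, so use a z-interval (normal approximation) for the proportion.

For 95% confidence, z* = 1.96 (from standard normal table)

Standard error: SE = √(p̂(1-p̂)/n) = √(0.440000×0.560000/100) = 0.04963869

Margin of error: E = z* × SE = 1.96 × 0.04963869 = 0.097292

Z-interval: p̂ ± E = 0.440000 ± 0.097292 = (0.342708, 0.537292)

Rounded to 4 decimal places:

(0.3427, 0.5373)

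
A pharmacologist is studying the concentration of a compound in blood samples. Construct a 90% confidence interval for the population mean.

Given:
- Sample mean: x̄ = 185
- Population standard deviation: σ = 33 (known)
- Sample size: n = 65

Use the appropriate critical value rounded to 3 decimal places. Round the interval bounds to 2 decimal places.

The population standard deviation σ is known, so use a z-interval (standard normal critical value).

For 90% confidence, z* = 1.645 (from standard normal table)

Standard error: SE = σ/√n = 33/√65 = 4.093146

Margin of error: E = z* × SE = 1.645 × 4.093146 = 6.7332

Z-interval: x̄ ± E = 185 ± 6.7332 = (178.2668, 191.7332)

Rounded to 2 decimal places:

(178.27, 191.73)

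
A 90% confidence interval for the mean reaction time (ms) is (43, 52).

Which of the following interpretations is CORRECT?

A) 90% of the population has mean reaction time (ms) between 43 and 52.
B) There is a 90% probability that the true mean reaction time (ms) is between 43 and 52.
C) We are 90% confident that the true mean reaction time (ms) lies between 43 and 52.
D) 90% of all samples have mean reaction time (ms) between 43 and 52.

A confidence interval represents our confidence in the procedure, not a probability statement about the parameter.

Key concept: If we repeated this sampling process many times and computed a 90% CI each time, about 90% of those intervals would contain the true population parameter.

For this specific interval (43, 52):
- Midpoint (point estimate): 47.5
- Margin of error: 4.5

The correct interpretation is the one stating confidence that the true parameter lies in the interval — option C.

C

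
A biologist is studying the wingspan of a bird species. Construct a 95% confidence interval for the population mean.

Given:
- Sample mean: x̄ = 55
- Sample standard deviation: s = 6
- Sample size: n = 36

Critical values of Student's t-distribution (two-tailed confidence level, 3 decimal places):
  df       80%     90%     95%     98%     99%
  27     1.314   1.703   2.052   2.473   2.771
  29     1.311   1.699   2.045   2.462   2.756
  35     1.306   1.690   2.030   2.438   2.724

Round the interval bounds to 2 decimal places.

The population standard deviation σ is unknown (only the sample standard deviation s is given), so use a t-interval with df = n - 1 = 36 - 1 = 35.

For 95% confidence with df = 35, t* = 2.030 (from t-table)

Standard error: SE = s/√n = 6/√36 = 1.000000

Margin of error: E = t* × SE = 2.030 × 1.000000 = 2.0300

T-interval: x̄ ± E = 55 ± 2.0300 = (52.9700, 57.0300)

Rounded to 2 decimal places:

(52.97, 57.03)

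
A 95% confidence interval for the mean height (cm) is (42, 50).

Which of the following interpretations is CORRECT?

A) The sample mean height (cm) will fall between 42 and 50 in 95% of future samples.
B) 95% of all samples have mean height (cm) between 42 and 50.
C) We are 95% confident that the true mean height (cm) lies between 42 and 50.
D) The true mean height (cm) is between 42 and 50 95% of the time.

A confidence interval represents our confidence in the procedure, not a probability statement about the parameter.

Key concept: If we repeated this sampling process many times and computed a 95% CI each time, about 95% of those intervals would contain the true population parameter.

For this specific interval (42, 50):
- Midpoint (point estimate): 46
- Margin of error: 4

The correct interpretation is the one stating confidence that the true parameter lies in the interval — option C.

C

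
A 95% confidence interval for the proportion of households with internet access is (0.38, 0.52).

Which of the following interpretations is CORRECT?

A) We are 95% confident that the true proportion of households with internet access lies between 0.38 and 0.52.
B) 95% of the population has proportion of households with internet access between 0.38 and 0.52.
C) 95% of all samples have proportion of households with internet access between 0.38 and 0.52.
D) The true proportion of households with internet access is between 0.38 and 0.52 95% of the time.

A confidence interval represents our confidence in the procedure, not a probability statement about the parameter.

Key concept: If we repeated this sampling process many times and computed a 95% CI each time, about 95% of those intervals would contain the true population parameter.

For this specific interval (0.38, 0.52):
- Midpoint (point estimate): 0.45
- Margin of error: 0.07

The correct interpretation is the one stating confidence that the true parameter lies in the interval — option A.

A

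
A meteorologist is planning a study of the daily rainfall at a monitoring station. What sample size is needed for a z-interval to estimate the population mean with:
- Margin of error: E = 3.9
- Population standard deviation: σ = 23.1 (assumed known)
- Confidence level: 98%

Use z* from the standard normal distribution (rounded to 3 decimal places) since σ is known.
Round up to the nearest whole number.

Using z* since population σ is known (z-interval formula).

For 98% confidence, z* = 2.326 (from standard normal table)

Sample size formula for z-interval: n = (z*σ/E)²

n = (2.326 × 23.1 / 3.9)²
  = (13.777077)²
  = 189.8078

Round up to the nearest whole number: n = 190

190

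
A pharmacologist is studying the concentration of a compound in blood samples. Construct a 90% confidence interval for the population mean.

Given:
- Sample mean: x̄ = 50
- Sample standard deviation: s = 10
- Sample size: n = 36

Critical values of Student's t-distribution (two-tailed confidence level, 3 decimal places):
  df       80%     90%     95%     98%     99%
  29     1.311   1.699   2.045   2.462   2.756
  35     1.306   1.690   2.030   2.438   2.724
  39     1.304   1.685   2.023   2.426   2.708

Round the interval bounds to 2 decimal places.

The population standard deviation σ is unknown (only the sample standard deviation s is given), so use a t-interval with df = n - 1 = 36 - 1 = 35.

For 90% confidence with df = 35, t* = 1.690 (from t-table)

Standard error: SE = s/√n = 10/√36 = 1.666667

Margin of error: E = t* × SE = 1.690 × 1.666667 = 2.8167

T-interval: x̄ ± E = 50 ± 2.8167 = (47.1833, 52.8167)

Rounded to 2 decimal places:

(47.18, 52.82)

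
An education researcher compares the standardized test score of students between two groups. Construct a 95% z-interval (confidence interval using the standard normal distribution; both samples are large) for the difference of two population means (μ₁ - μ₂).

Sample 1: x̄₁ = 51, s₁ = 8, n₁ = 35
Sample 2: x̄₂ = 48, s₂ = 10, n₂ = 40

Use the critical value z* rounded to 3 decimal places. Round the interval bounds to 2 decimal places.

Both samples are large (n₁ = 35 ≥ 30, n₂ = 40 ≥ 30), so a z-interval for the difference of means applies.

Point estimate: x̄₁ - x̄₂ = 51 - 48 = 3

Standard error: SE = √(s₁²/n₁ + s₂²/n₂)
= √(8²/35 + 10²/40)
= √(1.828571 + 2.500000)
= 2.080522

For 95% confidence, z* = 1.96 (from standard normal table)
Margin of error: E = z* × SE = 1.96 × 2.080522 = 4.0778

Z-interval: (x̄₁ - x̄₂) ± E = 3 ± 4.0778 = (-1.0778, 7.0778)

Rounded to 2 decimal places:

(-1.08, 7.08)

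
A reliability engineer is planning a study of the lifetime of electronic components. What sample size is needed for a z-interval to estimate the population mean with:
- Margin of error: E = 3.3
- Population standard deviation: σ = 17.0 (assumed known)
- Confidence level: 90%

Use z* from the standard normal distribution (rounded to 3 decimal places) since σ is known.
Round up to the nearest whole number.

Using z* since population σ is known (z-interval formula).

For 90% confidence, z* = 1.645 (from standard normal table)

Sample size formula for z-interval: n = (z*σ/E)²

n = (1.645 × 17.0 / 3.3)²
  = (8.474242)²
  = 71.8128

Round up to the nearest whole number: n = 72

72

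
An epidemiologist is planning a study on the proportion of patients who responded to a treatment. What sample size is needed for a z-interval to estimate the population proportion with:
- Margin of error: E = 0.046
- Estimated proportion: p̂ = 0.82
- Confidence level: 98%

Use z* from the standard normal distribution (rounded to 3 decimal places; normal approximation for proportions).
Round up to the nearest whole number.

Using z* for proportion z-interval (normal approximation).

For 98% confidence, z* = 2.326 (from standard normal table)

Sample size formula for proportion z-interval: n = z*²p̂(1-p̂)/E²

n = 2.326² × 0.82 × 0.18 / 0.046²
  = 5.410276 × 0.1476 / 0.002116
  = 377.3898

Round up to the nearest whole number: n = 378

378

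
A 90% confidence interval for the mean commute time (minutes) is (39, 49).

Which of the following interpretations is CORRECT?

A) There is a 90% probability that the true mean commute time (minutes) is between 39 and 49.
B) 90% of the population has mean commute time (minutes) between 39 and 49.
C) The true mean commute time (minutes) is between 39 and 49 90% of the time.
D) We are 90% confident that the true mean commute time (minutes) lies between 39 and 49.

A confidence interval represents our confidence in the procedure, not a probability statement about the parameter.

Key concept: If we repeated this sampling process many times and computed a 90% CI each time, about 90% of those intervals would contain the true population parameter.

For this specific interval (39, 49):
- Midpoint (point estimate): 44
- Margin of error: 5

The correct interpretation is the one stating confidence that the true parameter lies in the interval — option D.

D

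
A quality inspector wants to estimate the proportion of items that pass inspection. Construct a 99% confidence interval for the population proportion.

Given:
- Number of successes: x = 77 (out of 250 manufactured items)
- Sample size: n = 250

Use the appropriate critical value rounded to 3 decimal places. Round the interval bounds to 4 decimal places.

Sample proportion: p̂ = 77/250 = 0.308000

Check conditions for normal approximation:
  np̂ = 77 ≥ 10 ✓
  n(1-p̂) = 173 ≥ 10 ✓

The sample is large enough, so use a z-interval (normal approximation) for the proportion.

For 99% confidence, z* = 2.576 (from standard normal table)

Standard error: SE = √(p̂(1-p̂)/n) = √(0.308000×0.692000/250) = 0.02919836

Margin of error: E = z* × SE = 2.576 × 0.02919836 = 0.075215

Z-interval: p̂ ± E = 0.308000 ± 0.075215 = (0.232785, 0.383215)

Rounded to 4 decimal places:

(0.2328, 0.3832)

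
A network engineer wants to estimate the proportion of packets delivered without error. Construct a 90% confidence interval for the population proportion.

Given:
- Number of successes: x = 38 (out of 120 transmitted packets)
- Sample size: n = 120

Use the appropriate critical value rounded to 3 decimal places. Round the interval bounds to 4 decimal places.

Sample proportion: p̂ = 38/120 = 0.316667

Check conditions for normal approximation:
  np̂ = 38 ≥ 10 ✓
  n(1-p̂) = 82 ≥ 10 ✓

The sample is large enough, so use a z-interval (normal approximation) for the proportion.

For 90% confidence, z* = 1.645 (from standard normal table)

Standard error: SE = √(p̂(1-p̂)/n) = √(0.316667×0.683333/120) = 0.04246458

Margin of error: E = z* × SE = 1.645 × 0.04246458 = 0.069854

Z-interval: p̂ ± E = 0.316667 ± 0.069854 = (0.246812, 0.386521)

Rounded to 4 decimal places:

(0.2468, 0.3865)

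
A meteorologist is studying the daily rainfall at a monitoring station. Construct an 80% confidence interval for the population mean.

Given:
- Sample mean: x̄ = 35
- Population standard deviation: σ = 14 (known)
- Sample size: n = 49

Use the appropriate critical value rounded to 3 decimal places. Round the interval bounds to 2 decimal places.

The population standard deviation σ is known, so use a z-interval (standard normal critical value).

For 80% confidence, z* = 1.282 (from standard normal table)

Standard error: SE = σ/√n = 14/√49 = 2.000000

Margin of error: E = z* × SE = 1.282 × 2.000000 = 2.5640

Z-interval: x̄ ± E = 35 ± 2.5640 = (32.4360, 37.5640)

Rounded to 2 decimal places:

(32.44, 37.56)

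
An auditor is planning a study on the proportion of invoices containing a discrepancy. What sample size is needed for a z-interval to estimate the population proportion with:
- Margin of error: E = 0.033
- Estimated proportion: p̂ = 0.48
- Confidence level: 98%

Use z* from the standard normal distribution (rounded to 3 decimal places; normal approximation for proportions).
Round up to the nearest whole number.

Using z* for proportion z-interval (normal approximation).

For 98% confidence, z* = 2.326 (from standard normal table)

Sample size formula for proportion z-interval: n = z*²p̂(1-p̂)/E²

n = 2.326² × 0.48 × 0.52 / 0.033²
  = 5.410276 × 0.2496 / 0.001089
  = 1240.0412

Round up to the nearest whole number: n = 1241

1241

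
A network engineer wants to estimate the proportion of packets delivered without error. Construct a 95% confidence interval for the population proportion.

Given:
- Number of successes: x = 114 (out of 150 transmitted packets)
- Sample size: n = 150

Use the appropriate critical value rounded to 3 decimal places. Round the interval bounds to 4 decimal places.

Sample proportion: p̂ = 114/150 = 0.760000

Check conditions for normal approximation:
  np̂ = 114 ≥ 10 ✓
  n(1-p̂) = 36 ≥ 10 ✓

The sample is large enough, so use a z-interval (normal approximation) for the proportion.

For 95% confidence, z* = 1.96 (from standard normal table)

Standard error: SE = √(p̂(1-p̂)/n) = √(0.760000×0.240000/150) = 0.03487119

Margin of error: E = z* × SE = 1.96 × 0.03487119 = 0.068348

Z-interval: p̂ ± E = 0.760000 ± 0.068348 = (0.691652, 0.828348)

Rounded to 4 decimal places:

(0.6917, 0.8283)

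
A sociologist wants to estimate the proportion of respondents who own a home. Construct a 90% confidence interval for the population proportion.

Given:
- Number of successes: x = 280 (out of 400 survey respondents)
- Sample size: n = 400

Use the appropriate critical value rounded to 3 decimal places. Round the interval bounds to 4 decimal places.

Sample proportion: p̂ = 280/400 = 0.700000

Check conditions for normal approximation:
  np̂ = 280 ≥ 10 ✓
  n(1-p̂) = 120 ≥ 10 ✓

The sample is large enough, so use a z-interval (normal approximation) for the proportion.

For 90% confidence, z* = 1.645 (from standard normal table)

Standard error: SE = √(p̂(1-p̂)/n) = √(0.700000×0.300000/400) = 0.02291288

Margin of error: E = z* × SE = 1.645 × 0.02291288 = 0.037692

Z-interval: p̂ ± E = 0.700000 ± 0.037692 = (0.662308, 0.737692)

Rounded to 4 decimal places:

(0.6623, 0.7377)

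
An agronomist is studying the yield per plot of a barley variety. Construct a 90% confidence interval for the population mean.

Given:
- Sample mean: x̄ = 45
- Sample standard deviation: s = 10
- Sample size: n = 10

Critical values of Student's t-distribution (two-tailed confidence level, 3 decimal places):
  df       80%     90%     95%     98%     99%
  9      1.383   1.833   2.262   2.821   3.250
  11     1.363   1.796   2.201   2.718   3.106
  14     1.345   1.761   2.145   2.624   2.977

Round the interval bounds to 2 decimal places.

The population standard deviation σ is unknown (only the sample standard deviation s is given), so use a t-interval with df = n - 1 = 10 - 1 = 9.

For 90% confidence with df = 9, t* = 1.833 (from t-table)

Standard error: SE = s/√n = 10/√10 = 3.162278

Margin of error: E = t* × SE = 1.833 × 3.162278 = 5.7965

T-interval: x̄ ± E = 45 ± 5.7965 = (39.2035, 50.7965)

Rounded to 2 decimal places:

(39.20, 50.80)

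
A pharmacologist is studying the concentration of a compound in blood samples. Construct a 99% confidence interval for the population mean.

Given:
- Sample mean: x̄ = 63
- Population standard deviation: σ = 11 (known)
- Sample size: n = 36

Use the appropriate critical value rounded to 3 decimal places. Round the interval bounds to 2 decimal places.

The population standard deviation σ is known, so use a z-interval (standard normal critical value).

For 99% confidence, z* = 2.576 (from standard normal table)

Standard error: SE = σ/√n = 11/√36 = 1.833333

Margin of error: E = z* × SE = 2.576 × 1.833333 = 4.7227

Z-interval: x̄ ± E = 63 ± 4.7227 = (58.2773, 67.7227)

Rounded to 2 decimal places:

(58.28, 67.72)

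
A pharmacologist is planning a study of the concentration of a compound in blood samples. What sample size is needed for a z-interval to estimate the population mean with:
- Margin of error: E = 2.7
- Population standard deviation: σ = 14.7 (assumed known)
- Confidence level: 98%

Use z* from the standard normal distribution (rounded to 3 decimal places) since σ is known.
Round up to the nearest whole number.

Using z* since population σ is known (z-interval formula).

For 98% confidence, z* = 2.326 (from standard normal table)

Sample size formula for z-interval: n = (z*σ/E)²

n = (2.326 × 14.7 / 2.7)²
  = (12.663778)²
  = 160.3713

Round up to the nearest whole number: n = 161

161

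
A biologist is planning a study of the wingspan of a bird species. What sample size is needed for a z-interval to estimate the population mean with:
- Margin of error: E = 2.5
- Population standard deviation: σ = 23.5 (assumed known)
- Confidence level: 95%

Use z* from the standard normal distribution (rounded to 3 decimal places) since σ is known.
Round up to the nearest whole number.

Using z* since population σ is known (z-interval formula).

For 95% confidence, z* = 1.96 (from standard normal table)

Sample size formula for z-interval: n = (z*σ/E)²

n = (1.96 × 23.5 / 2.5)²
  = (18.424000)²
  = 339.4438

Round up to the nearest whole number: n = 340

340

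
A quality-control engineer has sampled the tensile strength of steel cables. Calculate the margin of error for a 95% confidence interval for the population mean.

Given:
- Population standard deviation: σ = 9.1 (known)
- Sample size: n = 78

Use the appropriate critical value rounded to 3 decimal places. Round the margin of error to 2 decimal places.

The population standard deviation σ is known, so use the z-interval margin of error formula.

For 95% confidence, z* = 1.96 (from standard normal table)

Margin of error formula for z-interval: E = z* × σ/√n

E = 1.96 × 9.1/√78
  = 1.96 × 1.030372
  = 2.0195

Rounded to 2 decimal places:

2.02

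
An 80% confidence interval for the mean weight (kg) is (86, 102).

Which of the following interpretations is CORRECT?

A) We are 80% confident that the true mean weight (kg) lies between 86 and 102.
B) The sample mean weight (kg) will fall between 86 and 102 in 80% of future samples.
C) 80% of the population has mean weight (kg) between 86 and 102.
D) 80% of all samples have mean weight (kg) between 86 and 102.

A confidence interval represents our confidence in the procedure, not a probability statement about the parameter.

Key concept: If we repeated this sampling process many times and computed an 80% CI each time, about 80% of those intervals would contain the true population parameter.

For this specific interval (86, 102):
- Midpoint (point estimate): 94
- Margin of error: 8

The correct interpretation is the one stating confidence that the true parameter lies in the interval — option A.

A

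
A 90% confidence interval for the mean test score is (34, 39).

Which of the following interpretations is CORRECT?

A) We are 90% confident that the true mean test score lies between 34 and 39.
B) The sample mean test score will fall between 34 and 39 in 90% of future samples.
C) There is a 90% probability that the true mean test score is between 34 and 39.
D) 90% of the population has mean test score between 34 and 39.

A confidence interval represents our confidence in the procedure, not a probability statement about the parameter.

Key concept: If we repeated this sampling process many times and computed a 90% CI each time, about 90% of those intervals would contain the true population parameter.

For this specific interval (34, 39):
- Midpoint (point estimate): 36.5
- Margin of error: 2.5

The correct interpretation is the one stating confidence that the true parameter lies in the interval — option A.

A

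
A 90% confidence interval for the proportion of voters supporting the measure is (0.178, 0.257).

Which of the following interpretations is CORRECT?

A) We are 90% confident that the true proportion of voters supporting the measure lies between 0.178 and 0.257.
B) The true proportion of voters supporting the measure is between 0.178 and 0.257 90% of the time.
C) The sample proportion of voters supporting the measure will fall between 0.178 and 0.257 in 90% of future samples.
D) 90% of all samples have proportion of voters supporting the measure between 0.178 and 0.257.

A confidence interval represents our confidence in the procedure, not a probability statement about the parameter.

Key concept: If we repeated this sampling process many times and computed a 90% CI each time, about 90% of those intervals would contain the true population parameter.

For this specific interval (0.178, 0.257):
- Midpoint (point estimate): 0.2175
- Margin of error: 0.0395

The correct interpretation is the one stating confidence that the true parameter lies in the interval — option A.

A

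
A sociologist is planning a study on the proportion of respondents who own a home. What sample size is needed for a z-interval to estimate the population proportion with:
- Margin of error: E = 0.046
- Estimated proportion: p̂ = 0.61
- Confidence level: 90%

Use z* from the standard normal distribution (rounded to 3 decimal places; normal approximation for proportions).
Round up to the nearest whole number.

Using z* for proportion z-interval (normal approximation).

For 90% confidence, z* = 1.645 (from standard normal table)

Sample size formula for proportion z-interval: n = z*²p̂(1-p̂)/E²

n = 1.645² × 0.61 × 0.39 / 0.046²
  = 2.706025 × 0.2379 / 0.002116
  = 304.2360

Round up to the nearest whole number: n = 305

305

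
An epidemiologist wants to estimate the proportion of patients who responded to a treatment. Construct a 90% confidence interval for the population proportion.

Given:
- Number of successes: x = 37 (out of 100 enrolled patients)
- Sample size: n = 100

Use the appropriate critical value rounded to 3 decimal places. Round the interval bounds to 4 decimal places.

Sample proportion: p̂ = 37/100 = 0.370000

Check conditions for normal approximation:
  np̂ = 37 ≥ 10 ✓
  n(1-p̂) = 63 ≥ 10 ✓

The sample is large enough, so use a z-interval (normal approximation) for the proportion.

For 90% confidence, z* = 1.645 (from standard normal table)

Standard error: SE = √(p̂(1-p̂)/n) = √(0.370000×0.630000/100) = 0.04828043

Margin of error: E = z* × SE = 1.645 × 0.04828043 = 0.079421

Z-interval: p̂ ± E = 0.370000 ± 0.079421 = (0.290579, 0.449421)

Rounded to 4 decimal places:

(0.2906, 0.4494)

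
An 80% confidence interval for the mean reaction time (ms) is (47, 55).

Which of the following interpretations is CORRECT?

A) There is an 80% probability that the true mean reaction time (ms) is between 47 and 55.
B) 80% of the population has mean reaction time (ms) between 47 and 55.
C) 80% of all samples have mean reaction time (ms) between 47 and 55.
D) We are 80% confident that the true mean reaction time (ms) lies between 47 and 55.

A confidence interval represents our confidence in the procedure, not a probability statement about the parameter.

Key concept: If we repeated this sampling process many times and computed an 80% CI each time, about 80% of those intervals would contain the true population parameter.

For this specific interval (47, 55):
- Midpoint (point estimate): 51
- Margin of error: 4

The correct interpretation is the one stating confidence that the true parameter lies in the interval — option D.

D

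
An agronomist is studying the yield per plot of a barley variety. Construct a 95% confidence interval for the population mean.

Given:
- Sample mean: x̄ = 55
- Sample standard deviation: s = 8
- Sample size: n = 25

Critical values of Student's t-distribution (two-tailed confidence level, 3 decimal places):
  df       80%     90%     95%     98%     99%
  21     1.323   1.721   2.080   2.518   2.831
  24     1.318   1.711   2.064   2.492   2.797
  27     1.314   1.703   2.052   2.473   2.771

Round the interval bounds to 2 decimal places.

The population standard deviation σ is unknown (only the sample standard deviation s is given), so use a t-interval with df = n - 1 = 25 - 1 = 24.

For 95% confidence with df = 24, t* = 2.064 (from t-table)

Standard error: SE = s/√n = 8/√25 = 1.600000

Margin of error: E = t* × SE = 2.064 × 1.600000 = 3.3024

T-interval: x̄ ± E = 55 ± 3.3024 = (51.6976, 58.3024)

Rounded to 2 decimal places:

(51.70, 58.30)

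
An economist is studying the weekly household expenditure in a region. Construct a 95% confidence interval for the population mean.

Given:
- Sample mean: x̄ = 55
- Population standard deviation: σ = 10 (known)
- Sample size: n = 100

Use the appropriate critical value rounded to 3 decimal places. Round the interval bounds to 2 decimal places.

The population standard deviation σ is known, so use a z-interval (standard normal critical value).

For 95% confidence, z* = 1.96 (from standard normal table)

Standard error: SE = σ/√n = 10/√100 = 1.000000

Margin of error: E = z* × SE = 1.96 × 1.000000 = 1.9600

Z-interval: x̄ ± E = 55 ± 1.9600 = (53.0400, 56.9600)

Rounded to 2 decimal places:

(53.04, 56.96)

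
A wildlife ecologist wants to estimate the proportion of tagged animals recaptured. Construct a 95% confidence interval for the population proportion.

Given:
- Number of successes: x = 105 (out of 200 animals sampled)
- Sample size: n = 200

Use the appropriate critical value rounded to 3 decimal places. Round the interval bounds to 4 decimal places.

Sample proportion: p̂ = 105/200 = 0.525000

Check conditions for normal approximation:
  np̂ = 105 ≥ 10 ✓
  n(1-p̂) = 95 ≥ 10 ✓

The sample is large enough, so use a z-interval (normal approximation) for the proportion.

For 95% confidence, z* = 1.96 (from standard normal table)

Standard error: SE = √(p̂(1-p̂)/n) = √(0.525000×0.475000/200) = 0.03531112

Margin of error: E = z* × SE = 1.96 × 0.03531112 = 0.069210

Z-interval: p̂ ± E = 0.525000 ± 0.069210 = (0.455790, 0.594210)

Rounded to 4 decimal places:

(0.4558, 0.5942)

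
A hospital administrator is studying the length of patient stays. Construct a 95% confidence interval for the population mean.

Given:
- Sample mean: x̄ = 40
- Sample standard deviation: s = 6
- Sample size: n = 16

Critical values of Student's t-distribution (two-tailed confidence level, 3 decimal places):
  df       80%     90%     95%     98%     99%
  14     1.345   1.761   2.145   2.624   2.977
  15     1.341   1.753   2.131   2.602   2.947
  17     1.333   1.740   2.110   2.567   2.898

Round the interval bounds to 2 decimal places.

The population standard deviation σ is unknown (only the sample standard deviation s is given), so use a t-interval with df = n - 1 = 16 - 1 = 15.

For 95% confidence with df = 15, t* = 2.131 (from t-table)

Standard error: SE = s/√n = 6/√16 = 1.500000

Margin of error: E = t* × SE = 2.131 × 1.500000 = 3.1965

T-interval: x̄ ± E = 40 ± 3.1965 = (36.8035, 43.1965)

Rounded to 2 decimal places:

(36.80, 43.20)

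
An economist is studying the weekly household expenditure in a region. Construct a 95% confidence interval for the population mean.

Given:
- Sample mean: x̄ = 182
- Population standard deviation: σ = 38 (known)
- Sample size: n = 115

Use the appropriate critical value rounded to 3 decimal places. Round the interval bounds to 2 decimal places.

The population standard deviation σ is known, so use a z-interval (standard normal critical value).

For 95% confidence, z* = 1.96 (from standard normal table)

Standard error: SE = σ/√n = 38/√115 = 3.543518

Margin of error: E = z* × SE = 1.96 × 3.543518 = 6.9453

Z-interval: x̄ ± E = 182 ± 6.9453 = (175.0547, 188.9453)

Rounded to 2 decimal places:

(175.05, 188.95)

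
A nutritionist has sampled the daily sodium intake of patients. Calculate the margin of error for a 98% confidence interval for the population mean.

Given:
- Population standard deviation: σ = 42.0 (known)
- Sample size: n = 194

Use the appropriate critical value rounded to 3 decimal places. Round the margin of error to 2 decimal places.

The population standard deviation σ is known, so use the z-interval margin of error formula.

For 98% confidence, z* = 2.326 (from standard normal table)

Margin of error formula for z-interval: E = z* × σ/√n

E = 2.326 × 42.0/√194
  = 2.326 × 3.015424
  = 7.0139

Rounded to 2 decimal places:

7.01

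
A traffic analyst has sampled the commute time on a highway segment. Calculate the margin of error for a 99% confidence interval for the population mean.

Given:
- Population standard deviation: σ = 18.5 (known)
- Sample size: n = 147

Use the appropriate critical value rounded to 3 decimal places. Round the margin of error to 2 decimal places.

The population standard deviation σ is known, so use the z-interval margin of error formula.

For 99% confidence, z* = 2.576 (from standard normal table)

Margin of error formula for z-interval: E = z* × σ/√n

E = 2.576 × 18.5/√147
  = 2.576 × 1.525854
  = 3.9306

Rounded to 2 decimal places:

3.93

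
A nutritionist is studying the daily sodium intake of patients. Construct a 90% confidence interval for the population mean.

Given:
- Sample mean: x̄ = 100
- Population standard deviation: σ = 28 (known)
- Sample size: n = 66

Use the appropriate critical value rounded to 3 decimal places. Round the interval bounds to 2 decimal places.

The population standard deviation σ is known, so use a z-interval (standard normal critical value).

For 90% confidence, z* = 1.645 (from standard normal table)

Standard error: SE = σ/√n = 28/√66 = 3.446562

Margin of error: E = z* × SE = 1.645 × 3.446562 = 5.6696

Z-interval: x̄ ± E = 100 ± 5.6696 = (94.3304, 105.6696)

Rounded to 2 decimal places:

(94.33, 105.67)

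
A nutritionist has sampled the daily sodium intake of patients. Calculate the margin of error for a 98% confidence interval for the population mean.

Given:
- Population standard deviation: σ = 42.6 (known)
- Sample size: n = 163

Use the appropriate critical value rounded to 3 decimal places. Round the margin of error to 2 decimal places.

The population standard deviation σ is known, so use the z-interval margin of error formula.

For 98% confidence, z* = 2.326 (from standard normal table)

Margin of error formula for z-interval: E = z* × σ/√n

E = 2.326 × 42.6/√163
  = 2.326 × 3.336690
  = 7.7611

Rounded to 2 decimal places:

7.76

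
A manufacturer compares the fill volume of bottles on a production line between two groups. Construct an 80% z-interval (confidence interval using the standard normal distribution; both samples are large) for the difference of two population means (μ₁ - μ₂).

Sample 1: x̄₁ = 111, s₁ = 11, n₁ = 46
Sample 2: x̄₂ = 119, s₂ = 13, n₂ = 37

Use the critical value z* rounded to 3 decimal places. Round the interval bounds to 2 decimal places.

Both samples are large (n₁ = 46 ≥ 30, n₂ = 37 ≥ 30), so a z-interval for the difference of means applies.

Point estimate: x̄₁ - x̄₂ = 111 - 119 = -8

Standard error: SE = √(s₁²/n₁ + s₂²/n₂)
= √(11²/46 + 13²/37)
= √(2.630435 + 4.567568)
= 2.682909

For 80% confidence, z* = 1.282 (from standard normal table)
Margin of error: E = z* × SE = 1.282 × 2.682909 = 3.4395

Z-interval: (x̄₁ - x̄₂) ± E = -8 ± 3.4395 = (-11.4395, -4.5605)

Rounded to 2 decimal places:

(-11.44, -4.56)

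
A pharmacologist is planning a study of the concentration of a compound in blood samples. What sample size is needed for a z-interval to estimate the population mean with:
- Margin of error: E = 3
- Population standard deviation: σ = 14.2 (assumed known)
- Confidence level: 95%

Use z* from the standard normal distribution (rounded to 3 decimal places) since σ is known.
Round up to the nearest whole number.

Using z* since population σ is known (z-interval formula).

For 95% confidence, z* = 1.96 (from standard normal table)

Sample size formula for z-interval: n = (z*σ/E)²

n = (1.96 × 14.2 / 3)²
  = (9.277333)²
  = 86.0689

Round up to the nearest whole number: n = 87

87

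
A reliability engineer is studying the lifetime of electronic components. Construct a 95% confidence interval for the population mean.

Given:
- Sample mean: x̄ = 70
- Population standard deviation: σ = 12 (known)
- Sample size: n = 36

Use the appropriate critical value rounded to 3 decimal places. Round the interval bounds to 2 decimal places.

The population standard deviation σ is known, so use a z-interval (standard normal critical value).

For 95% confidence, z* = 1.96 (from standard normal table)

Standard error: SE = σ/√n = 12/√36 = 2.000000

Margin of error: E = z* × SE = 1.96 × 2.000000 = 3.9200

Z-interval: x̄ ± E = 70 ± 3.9200 = (66.0800, 73.9200)

Rounded to 2 decimal places:

(66.08, 73.92)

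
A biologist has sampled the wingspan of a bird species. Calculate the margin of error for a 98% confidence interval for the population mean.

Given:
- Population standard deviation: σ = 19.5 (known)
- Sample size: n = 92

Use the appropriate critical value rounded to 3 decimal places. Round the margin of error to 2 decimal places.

The population standard deviation σ is known, so use the z-interval margin of error formula.

For 98% confidence, z* = 2.326 (from standard normal table)

Margin of error formula for z-interval: E = z* × σ/√n

E = 2.326 × 19.5/√92
  = 2.326 × 2.033016
  = 4.7288

Rounded to 2 decimal places:

4.73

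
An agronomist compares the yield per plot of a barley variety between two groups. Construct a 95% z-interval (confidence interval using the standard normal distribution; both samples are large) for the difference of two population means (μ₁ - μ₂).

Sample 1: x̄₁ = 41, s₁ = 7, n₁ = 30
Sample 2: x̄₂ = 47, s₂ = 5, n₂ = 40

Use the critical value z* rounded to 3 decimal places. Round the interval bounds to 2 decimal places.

Both samples are large (n₁ = 30 ≥ 30, n₂ = 40 ≥ 30), so a z-interval for the difference of means applies.

Point estimate: x̄₁ - x̄₂ = 41 - 47 = -6

Standard error: SE = √(s₁²/n₁ + s₂²/n₂)
= √(7²/30 + 5²/40)
= √(1.633333 + 0.625000)
= 1.502775

For 95% confidence, z* = 1.96 (from standard normal table)
Margin of error: E = z* × SE = 1.96 × 1.502775 = 2.9454

Z-interval: (x̄₁ - x̄₂) ± E = -6 ± 2.9454 = (-8.9454, -3.0546)

Rounded to 2 decimal places:

(-8.95, -3.05)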